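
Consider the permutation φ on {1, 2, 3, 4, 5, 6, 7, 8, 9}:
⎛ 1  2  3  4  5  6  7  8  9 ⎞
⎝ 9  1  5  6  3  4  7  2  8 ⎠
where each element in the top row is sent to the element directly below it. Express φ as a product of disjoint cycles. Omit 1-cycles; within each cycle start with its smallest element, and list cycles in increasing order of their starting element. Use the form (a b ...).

(1 9 8 2)(3 5)(4 6)

Start at 1 and follow images: 1 → 9 → 8 → 2 → 1, giving the cycle (1 9 8 2).
Repeating from the next unused element and collecting all non-trivial cycles gives (1 9 8 2)(3 5)(4 6).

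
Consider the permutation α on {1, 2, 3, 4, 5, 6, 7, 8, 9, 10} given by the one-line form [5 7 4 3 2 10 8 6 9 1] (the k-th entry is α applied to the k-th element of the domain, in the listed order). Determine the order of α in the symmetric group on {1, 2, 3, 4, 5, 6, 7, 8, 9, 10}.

The disjoint-cycle form of α has cycle lengths 7, 2, 1.
The order is lcm(7, 2) = 14.

14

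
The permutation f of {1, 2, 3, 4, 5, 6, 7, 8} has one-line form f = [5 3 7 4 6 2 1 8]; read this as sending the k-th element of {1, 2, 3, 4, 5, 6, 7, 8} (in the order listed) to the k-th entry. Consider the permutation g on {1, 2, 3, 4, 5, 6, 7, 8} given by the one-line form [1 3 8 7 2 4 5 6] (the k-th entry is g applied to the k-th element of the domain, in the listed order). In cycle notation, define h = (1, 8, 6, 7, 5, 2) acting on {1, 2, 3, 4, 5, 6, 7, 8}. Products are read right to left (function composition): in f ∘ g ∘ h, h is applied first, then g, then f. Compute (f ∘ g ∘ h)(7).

(f ∘ g ∘ h)(7) = f(g(h(7))). h(7) = 5, then g(5) = 2, then f(2) = 3, so the result is 3.

3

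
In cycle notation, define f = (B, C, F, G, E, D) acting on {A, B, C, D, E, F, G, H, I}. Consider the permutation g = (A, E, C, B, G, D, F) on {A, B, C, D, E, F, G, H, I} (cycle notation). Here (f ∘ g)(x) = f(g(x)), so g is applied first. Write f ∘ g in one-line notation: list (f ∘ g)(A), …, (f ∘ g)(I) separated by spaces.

(f ∘ g)(x) = f(g(x)). Computing each image: f(g(A)) = f(E) = D, f(g(B)) = f(G) = E, f(g(C)) = f(B) = C, f(g(D)) = f(F) = G, f(g(E)) = f(C) = F, f(g(F)) = f(A) = A, f(g(G)) = f(D) = B, f(g(H)) = f(H) = H, f(g(I)) = f(I) = I.
Hence f ∘ g = [D E C G F A B H I].

D E C G F A B H I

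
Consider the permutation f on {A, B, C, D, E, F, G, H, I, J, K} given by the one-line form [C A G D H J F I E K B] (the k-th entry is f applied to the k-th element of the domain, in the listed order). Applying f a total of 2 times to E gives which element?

Tracing E → H → … returns to E after 3 steps, so E lies in a 3-cycle (E, H, I).
Advancing 2 steps from E: E → H → I.

I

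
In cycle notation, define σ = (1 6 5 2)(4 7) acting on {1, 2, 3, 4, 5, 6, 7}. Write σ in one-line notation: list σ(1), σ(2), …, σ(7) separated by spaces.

Image by image: 1↦6, 2↦1, 3↦3, 4↦7, 5↦2, 6↦5, 7↦4.
So the one-line form is 6 1 3 7 2 5 4.

6 1 3 7 2 5 4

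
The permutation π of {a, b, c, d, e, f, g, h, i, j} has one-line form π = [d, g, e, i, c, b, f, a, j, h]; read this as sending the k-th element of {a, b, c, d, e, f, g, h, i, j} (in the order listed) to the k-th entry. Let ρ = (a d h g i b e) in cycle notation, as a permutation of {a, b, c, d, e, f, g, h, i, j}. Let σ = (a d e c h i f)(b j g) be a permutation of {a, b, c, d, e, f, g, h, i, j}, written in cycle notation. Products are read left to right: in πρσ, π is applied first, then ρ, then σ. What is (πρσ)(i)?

Apply the permutations in order: π(i) = j, then ρ(j) = j, then σ(j) = g. So (πρσ)(i) = g.

g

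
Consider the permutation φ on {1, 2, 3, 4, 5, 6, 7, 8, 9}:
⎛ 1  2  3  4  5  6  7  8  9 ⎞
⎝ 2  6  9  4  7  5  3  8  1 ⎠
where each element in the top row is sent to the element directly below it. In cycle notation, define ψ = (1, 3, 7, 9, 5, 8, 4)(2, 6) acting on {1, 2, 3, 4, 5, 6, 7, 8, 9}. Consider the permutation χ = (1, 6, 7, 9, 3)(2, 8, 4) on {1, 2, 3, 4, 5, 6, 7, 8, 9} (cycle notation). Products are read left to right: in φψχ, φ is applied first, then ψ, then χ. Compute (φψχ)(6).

(φψχ)(6) = χ(ψ(φ(6))). φ(6) = 5, then ψ(5) = 8, then χ(8) = 4, so the result is 4.

4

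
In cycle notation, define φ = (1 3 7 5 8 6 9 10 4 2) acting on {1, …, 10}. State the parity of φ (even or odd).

The cycle lengths are 10.
A cycle is odd iff its length is even; φ has 1 even-length cycle, so sgn(φ) = (−1)^1 and φ is odd.

odd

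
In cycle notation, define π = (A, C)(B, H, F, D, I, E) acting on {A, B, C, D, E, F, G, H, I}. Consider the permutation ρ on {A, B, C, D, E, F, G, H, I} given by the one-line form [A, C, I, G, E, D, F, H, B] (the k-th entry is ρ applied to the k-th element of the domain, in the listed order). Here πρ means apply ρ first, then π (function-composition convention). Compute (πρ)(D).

(πρ)(D) = π(ρ(D)). ρ(D) = G, then π(G) = G. So (πρ)(D) = G.

G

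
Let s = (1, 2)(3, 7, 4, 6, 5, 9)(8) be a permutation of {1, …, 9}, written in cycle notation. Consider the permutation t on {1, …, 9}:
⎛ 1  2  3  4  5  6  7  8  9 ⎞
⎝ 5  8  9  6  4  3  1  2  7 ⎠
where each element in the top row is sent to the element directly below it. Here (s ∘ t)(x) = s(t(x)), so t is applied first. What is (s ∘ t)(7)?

(s ∘ t)(7) = s(t(7)). t(7) = 1, then s(1) = 2. So (s ∘ t)(7) = 2.

2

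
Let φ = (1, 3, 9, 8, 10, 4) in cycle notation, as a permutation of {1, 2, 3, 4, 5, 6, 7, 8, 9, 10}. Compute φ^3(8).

1

8 lies in the 6-cycle (1, 3, 9, 8, 10, 4).
Advancing 3 steps from 8: 8 → 10 → 4 → 1.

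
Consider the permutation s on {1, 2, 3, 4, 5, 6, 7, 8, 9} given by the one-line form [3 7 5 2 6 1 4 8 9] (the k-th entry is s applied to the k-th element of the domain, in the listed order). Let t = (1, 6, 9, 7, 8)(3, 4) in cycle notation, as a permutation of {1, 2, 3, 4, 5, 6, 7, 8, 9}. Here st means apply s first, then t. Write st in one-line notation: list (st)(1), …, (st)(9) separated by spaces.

(st)(x) = t(s(x)). Computing each image: t(s(1)) = t(3) = 4, t(s(2)) = t(7) = 8, t(s(3)) = t(5) = 5, t(s(4)) = t(2) = 2, t(s(5)) = t(6) = 9, t(s(6)) = t(1) = 6, t(s(7)) = t(4) = 3, t(s(8)) = t(8) = 1, t(s(9)) = t(9) = 7.
Hence st = [4 8 5 2 9 6 3 1 7].

4 8 5 2 9 6 3 1 7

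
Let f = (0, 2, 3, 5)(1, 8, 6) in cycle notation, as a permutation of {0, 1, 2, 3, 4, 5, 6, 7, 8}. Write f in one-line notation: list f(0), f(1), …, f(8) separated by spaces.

2 8 3 5 4 0 1 7 6

Each element maps to the next entry in its cycle (wrapping to the front): 0→2, 1→8, 2→3, 3→5, 4→4, 5→0, 6→1, 7→7, 8→6.
Listing these in domain order gives 2 8 3 5 4 0 1 7 6.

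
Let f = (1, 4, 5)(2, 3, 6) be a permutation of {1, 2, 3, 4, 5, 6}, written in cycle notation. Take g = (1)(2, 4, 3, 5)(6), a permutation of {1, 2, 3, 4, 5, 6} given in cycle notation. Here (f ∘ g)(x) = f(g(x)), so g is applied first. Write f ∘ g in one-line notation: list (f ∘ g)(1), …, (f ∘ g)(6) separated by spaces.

4 5 1 6 3 2

(f ∘ g)(x) = f(g(x)). Computing each image: f(g(1)) = f(1) = 4, f(g(2)) = f(4) = 5, f(g(3)) = f(5) = 1, f(g(4)) = f(3) = 6, f(g(5)) = f(2) = 3, f(g(6)) = f(6) = 2.
Hence f ∘ g = [4 5 1 6 3 2].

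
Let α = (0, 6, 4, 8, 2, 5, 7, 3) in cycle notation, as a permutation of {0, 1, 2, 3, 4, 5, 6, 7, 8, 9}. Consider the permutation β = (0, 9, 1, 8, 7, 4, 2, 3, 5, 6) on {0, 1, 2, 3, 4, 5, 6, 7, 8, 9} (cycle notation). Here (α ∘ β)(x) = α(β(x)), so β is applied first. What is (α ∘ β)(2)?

0

First apply β: β(2) = 3, then α(3) = 0. Thus (α ∘ β)(2) = 0.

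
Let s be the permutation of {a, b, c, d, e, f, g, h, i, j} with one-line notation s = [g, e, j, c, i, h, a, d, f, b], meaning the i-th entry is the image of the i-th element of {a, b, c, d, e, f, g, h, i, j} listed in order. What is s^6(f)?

e

Tracing f → h → … returns to f after 8 steps, so f lies in an 8-cycle (b, e, i, f, h, d, c, j).
Advancing 6 steps from f: f → h → d → c → j → b → e.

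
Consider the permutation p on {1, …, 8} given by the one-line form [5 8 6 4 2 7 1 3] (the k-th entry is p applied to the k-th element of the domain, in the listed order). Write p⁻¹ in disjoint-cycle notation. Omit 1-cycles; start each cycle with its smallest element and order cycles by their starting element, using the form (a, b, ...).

(1, 7, 6, 3, 8, 2, 5)

First write p in disjoint cycles: (1, 5, 2, 8, 3, 6, 7).
Reversing each cycle (and rotating so the smallest element leads) gives p⁻¹ = (1, 7, 6, 3, 8, 2, 5).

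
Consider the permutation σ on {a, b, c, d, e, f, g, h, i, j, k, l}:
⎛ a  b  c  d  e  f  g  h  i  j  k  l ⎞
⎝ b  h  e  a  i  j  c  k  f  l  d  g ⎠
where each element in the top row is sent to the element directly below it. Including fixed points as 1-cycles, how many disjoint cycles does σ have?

The cycle decomposition is (a b h k d)(c e i f j l g), which has 2 cycles (counting 1-cycles).

2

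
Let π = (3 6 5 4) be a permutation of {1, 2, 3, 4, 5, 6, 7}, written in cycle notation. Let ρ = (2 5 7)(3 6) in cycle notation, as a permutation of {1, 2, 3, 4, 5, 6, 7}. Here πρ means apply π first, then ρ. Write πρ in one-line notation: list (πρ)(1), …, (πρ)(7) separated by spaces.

1 5 3 6 4 7 2

For each element, apply π then ρ: 1 → 1 → 1; 2 → 2 → 5; 3 → 6 → 3; 4 → 3 → 6; 5 → 4 → 4; 6 → 5 → 7; 7 → 7 → 2.
So πρ in one-line form is 1 5 3 6 4 7 2.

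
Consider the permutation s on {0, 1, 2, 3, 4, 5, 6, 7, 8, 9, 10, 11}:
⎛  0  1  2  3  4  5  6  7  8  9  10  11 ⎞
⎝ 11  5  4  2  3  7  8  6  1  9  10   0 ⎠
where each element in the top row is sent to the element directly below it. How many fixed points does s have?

2

The fixed points (elements with s(x) = x) are {9, 10}, so there are 2.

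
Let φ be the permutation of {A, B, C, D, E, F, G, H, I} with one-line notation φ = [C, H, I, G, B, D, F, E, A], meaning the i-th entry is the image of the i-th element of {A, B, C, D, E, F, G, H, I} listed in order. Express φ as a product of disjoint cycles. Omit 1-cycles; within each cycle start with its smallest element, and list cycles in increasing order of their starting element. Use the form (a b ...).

From A: A → C → I → A, closing the cycle (A C I).
Continuing from each remaining unvisited element yields (A C I)(B H E)(D G F).

(A C I)(B H E)(D G F)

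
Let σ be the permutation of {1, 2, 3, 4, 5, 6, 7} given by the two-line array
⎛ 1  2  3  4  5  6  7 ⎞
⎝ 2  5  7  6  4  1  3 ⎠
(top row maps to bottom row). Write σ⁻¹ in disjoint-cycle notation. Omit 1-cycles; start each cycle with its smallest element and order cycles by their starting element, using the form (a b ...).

(1 6 4 5 2)(3 7)

First write σ in disjoint cycles: (1 2 5 4 6)(3 7).
The inverse reverses every cycle; in canonical form, σ⁻¹ = (1 6 4 5 2)(3 7).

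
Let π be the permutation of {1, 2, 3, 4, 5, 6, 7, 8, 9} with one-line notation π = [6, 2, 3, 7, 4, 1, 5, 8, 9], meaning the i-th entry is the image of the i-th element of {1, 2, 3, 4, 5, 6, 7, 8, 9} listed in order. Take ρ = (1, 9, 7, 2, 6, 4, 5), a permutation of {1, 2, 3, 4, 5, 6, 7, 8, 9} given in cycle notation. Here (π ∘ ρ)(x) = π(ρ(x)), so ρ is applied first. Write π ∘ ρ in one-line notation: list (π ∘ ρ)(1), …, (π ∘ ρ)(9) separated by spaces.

(π ∘ ρ)(x) = π(ρ(x)). Computing each image: π(ρ(1)) = π(9) = 9, π(ρ(2)) = π(6) = 1, π(ρ(3)) = π(3) = 3, π(ρ(4)) = π(5) = 4, π(ρ(5)) = π(1) = 6, π(ρ(6)) = π(4) = 7, π(ρ(7)) = π(2) = 2, π(ρ(8)) = π(8) = 8, π(ρ(9)) = π(7) = 5.
Hence π ∘ ρ = [9 1 3 4 6 7 2 8 5].

9 1 3 4 6 7 2 8 5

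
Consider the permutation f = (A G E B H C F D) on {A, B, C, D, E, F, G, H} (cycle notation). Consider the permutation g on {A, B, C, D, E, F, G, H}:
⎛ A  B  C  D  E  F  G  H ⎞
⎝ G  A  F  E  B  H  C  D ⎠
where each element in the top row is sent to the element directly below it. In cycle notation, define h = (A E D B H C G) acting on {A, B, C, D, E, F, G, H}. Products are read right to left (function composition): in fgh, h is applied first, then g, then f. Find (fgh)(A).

(fgh)(A) = f(g(h(A))). h(A) = E, then g(E) = B, then f(B) = H, so the result is H.

H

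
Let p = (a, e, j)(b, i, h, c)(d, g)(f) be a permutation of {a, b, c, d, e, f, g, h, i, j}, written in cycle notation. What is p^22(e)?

e lies in the 3-cycle (a, e, j).
Since the cycle has length 3, p^22 acts on it the same as p^1 (22 mod 3 = 1).
Advancing 1 step from e: e → j.

j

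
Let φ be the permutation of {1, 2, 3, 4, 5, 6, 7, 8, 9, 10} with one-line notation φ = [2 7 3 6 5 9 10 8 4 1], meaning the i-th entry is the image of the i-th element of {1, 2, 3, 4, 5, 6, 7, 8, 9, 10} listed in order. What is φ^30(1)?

7

Tracing 1 → 2 → … returns to 1 after 4 steps, so 1 lies in a 4-cycle (1, 2, 7, 10).
Since the cycle has length 4, φ^30 acts on it the same as φ^2 (30 mod 4 = 2).
Advancing 2 steps from 1: 1 → 2 → 7.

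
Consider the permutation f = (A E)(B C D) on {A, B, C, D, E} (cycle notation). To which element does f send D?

Within (B C D), D ↦ B.

B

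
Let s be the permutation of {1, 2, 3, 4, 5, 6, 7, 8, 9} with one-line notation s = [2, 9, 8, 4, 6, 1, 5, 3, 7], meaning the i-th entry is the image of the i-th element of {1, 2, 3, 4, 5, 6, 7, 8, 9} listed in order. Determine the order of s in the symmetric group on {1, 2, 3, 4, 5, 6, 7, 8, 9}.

Writing s as disjoint cycles, the cycle lengths are 6, 2, 1.
Since disjoint cycles commute, ord(s) = lcm(6, 2) = 6.

6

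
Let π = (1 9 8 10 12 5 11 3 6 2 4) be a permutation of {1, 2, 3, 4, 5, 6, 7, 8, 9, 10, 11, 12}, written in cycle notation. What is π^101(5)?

5 lies in the 11-cycle (1 9 8 10 12 5 11 3 6 2 4).
On an 11-cycle, π^11 is the identity, so π^101 = π^2 there (101 ≡ 2 mod 11).
Advancing 2 steps from 5: 5 → 11 → 3.

3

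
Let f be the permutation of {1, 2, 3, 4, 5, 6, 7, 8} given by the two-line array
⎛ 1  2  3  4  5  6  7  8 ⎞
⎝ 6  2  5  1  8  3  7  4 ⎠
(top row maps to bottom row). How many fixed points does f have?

The fixed points (elements with f(x) = x) are {2, 7}, so there are 2.

2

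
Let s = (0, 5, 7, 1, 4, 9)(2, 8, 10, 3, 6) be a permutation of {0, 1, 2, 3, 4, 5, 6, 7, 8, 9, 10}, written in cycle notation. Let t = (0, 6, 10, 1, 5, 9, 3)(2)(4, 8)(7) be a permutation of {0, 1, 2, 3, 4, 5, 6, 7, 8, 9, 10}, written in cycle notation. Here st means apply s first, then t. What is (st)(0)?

9

First apply s: s(0) = 5, then t(5) = 9. Thus (st)(0) = 9.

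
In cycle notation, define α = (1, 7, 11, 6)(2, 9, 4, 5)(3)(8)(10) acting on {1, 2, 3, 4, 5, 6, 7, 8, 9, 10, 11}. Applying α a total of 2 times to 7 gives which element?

7 lies in the 4-cycle (1, 7, 11, 6).
Advancing 2 steps from 7: 7 → 11 → 6.

6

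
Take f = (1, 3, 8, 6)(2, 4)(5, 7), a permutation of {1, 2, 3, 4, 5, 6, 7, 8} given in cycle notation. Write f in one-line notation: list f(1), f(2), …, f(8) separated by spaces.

Reading each image from the cycles: 1↦3, 2↦4, 3↦8, 4↦2, 5↦7, 6↦1, 7↦5, 8↦6.
Listing these in domain order gives 3 4 8 2 7 1 5 6.

3 4 8 2 7 1 5 6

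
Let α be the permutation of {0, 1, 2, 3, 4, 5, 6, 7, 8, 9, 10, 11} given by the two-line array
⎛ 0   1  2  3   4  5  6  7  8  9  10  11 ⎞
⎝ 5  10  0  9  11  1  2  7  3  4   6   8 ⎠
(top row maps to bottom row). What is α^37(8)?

9

Tracing 8 → 3 → … returns to 8 after 5 steps, so 8 lies in a 5-cycle (3 9 4 11 8).
On a 5-cycle, α^5 is the identity, so α^37 = α^2 there (37 ≡ 2 mod 5).
Stepping 2 places around the cycle: 8 → 3 → 9.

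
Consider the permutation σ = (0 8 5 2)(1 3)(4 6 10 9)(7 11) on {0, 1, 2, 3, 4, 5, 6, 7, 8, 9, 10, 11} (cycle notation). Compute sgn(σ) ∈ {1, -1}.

The cycle lengths are 4, 4, 2, 2.
A cycle is odd iff its length is even; σ has 4 even-length cycles, so sgn(σ) = (−1)^4 and σ is even.

1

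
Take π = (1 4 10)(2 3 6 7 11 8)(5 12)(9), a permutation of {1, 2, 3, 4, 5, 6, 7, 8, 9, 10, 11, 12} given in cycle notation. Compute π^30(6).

6 lies in the 6-cycle (2 3 6 7 11 8).
On a 6-cycle, π^6 is the identity, so π^30 = π^0 there (30 ≡ 0 mod 6).
So π^30(6) = 6.

6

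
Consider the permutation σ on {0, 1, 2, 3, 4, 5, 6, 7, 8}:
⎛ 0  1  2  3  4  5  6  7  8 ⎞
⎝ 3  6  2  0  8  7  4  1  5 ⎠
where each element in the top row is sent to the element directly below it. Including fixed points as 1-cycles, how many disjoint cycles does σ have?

3

The cycle decomposition is (0, 3)(1, 6, 4, 8, 5, 7)(2), which has 3 cycles (counting 1-cycles).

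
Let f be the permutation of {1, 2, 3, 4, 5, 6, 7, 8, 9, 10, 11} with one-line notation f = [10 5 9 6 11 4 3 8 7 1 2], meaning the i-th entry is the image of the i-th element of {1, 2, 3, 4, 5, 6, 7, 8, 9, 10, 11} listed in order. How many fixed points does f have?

The fixed points (elements with f(x) = x) are {8}, so there is 1.

1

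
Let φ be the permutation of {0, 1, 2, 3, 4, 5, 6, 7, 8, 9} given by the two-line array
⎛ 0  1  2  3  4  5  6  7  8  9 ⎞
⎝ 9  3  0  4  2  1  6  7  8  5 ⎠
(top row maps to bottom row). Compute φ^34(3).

1

Tracing 3 → 4 → … returns to 3 after 7 steps, so 3 lies in a 7-cycle (0 9 5 1 3 4 2).
Since the cycle has length 7, φ^34 acts on it the same as φ^6 (34 mod 7 = 6).
Stepping 6 places around the cycle: 3 → 4 → 2 → 0 → 9 → 5 → 1.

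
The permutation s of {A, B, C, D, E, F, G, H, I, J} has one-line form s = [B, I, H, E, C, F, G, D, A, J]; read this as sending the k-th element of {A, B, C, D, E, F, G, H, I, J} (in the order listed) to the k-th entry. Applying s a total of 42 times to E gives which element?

H

Tracing E → C → … returns to E after 4 steps, so E lies in a 4-cycle (C H D E).
Since the cycle has length 4, s^42 acts on it the same as s^2 (42 mod 4 = 2).
Stepping 2 places around the cycle: E → C → H.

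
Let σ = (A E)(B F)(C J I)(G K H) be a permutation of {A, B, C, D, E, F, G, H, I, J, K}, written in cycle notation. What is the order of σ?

The disjoint cycles have lengths 3, 3, 2, 2, 1.
The order is lcm(3, 3, 2, 2) = 6.

6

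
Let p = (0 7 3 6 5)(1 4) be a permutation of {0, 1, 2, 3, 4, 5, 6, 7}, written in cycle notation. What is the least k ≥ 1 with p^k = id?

10

The disjoint cycles have lengths 5, 2, 1.
Since disjoint cycles commute, ord(p) = lcm(5, 2) = 10.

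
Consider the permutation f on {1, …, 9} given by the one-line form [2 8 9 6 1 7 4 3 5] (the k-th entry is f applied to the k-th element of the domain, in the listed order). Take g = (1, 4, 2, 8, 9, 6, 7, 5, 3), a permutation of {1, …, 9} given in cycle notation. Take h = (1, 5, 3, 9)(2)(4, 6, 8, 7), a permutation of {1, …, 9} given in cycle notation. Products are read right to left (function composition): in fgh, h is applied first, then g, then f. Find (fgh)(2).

3

Chase 2: h(2) = 2; g(2) = 8; f(8) = 3. Hence (fgh)(2) = 3.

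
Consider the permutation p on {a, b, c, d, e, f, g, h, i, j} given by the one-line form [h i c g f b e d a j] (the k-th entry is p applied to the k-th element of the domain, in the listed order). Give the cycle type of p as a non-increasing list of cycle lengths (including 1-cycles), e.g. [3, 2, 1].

The disjoint cycles are (a h d g e f b i)(c)(j), with lengths 8, 1, 1 in non-increasing order.

[8, 1, 1]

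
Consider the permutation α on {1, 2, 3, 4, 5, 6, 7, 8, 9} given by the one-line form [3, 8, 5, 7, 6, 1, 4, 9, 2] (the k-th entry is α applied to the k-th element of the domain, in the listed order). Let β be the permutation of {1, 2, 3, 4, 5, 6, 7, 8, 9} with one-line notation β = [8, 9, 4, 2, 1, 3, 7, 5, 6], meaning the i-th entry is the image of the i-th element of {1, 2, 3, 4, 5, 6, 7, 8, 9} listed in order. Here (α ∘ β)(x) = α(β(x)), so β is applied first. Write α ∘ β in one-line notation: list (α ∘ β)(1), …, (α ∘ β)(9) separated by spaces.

For each element, apply β then α: 1 → 8 → 9; 2 → 9 → 2; 3 → 4 → 7; 4 → 2 → 8; 5 → 1 → 3; 6 → 3 → 5; 7 → 7 → 4; 8 → 5 → 6; 9 → 6 → 1.
So α ∘ β in one-line form is 9 2 7 8 3 5 4 6 1.

9 2 7 8 3 5 4 6 1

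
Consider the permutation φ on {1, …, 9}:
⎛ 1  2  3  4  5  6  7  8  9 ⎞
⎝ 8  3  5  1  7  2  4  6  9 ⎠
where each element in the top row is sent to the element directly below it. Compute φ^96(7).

Tracing 7 → 4 → … returns to 7 after 8 steps, so 7 lies in an 8-cycle (1, 8, 6, 2, 3, 5, 7, 4).
Powers repeat with period 8 on this cycle, and 96 mod 8 = 0, so φ^96(7) = φ^0(7).
So φ^96(7) = 7.

7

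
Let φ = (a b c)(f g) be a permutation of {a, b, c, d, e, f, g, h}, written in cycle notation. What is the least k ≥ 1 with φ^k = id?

The cycle type of φ is (3, 2, 1, 1, 1).
The order of φ is the least common multiple of its cycle lengths: lcm(3, 2) = 6.

6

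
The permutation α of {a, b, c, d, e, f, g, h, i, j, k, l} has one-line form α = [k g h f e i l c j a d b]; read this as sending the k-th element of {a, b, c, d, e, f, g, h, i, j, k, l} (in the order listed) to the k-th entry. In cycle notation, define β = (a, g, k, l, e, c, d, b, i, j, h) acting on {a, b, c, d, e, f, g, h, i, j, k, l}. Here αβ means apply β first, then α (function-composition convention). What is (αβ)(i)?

(αβ)(i) = α(β(i)). β(i) = j, then α(j) = a. So (αβ)(i) = a.

a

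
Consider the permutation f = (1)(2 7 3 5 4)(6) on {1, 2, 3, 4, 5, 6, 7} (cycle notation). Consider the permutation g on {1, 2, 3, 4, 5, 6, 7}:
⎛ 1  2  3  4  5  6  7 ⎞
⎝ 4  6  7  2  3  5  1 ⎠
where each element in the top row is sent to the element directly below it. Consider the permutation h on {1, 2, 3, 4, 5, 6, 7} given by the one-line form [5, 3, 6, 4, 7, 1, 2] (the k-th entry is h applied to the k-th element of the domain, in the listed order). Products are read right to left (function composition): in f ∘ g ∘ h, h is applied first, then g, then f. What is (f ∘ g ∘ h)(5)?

1

Apply the permutations in order: h(5) = 7, then g(7) = 1, then f(1) = 1. So (f ∘ g ∘ h)(5) = 1.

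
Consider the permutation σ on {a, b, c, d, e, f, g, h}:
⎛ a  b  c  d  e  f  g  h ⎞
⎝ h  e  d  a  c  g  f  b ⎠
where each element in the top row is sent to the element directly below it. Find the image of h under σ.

The entry below h in the array is b, so σ(h) = b.

b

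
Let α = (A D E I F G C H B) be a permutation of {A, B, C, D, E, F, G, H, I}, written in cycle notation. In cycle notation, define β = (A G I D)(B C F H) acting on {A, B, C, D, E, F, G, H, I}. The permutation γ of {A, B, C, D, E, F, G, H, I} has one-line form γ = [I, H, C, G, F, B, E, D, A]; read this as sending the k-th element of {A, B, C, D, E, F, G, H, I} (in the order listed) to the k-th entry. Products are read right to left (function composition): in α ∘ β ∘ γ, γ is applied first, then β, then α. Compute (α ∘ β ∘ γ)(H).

Chase H: γ(H) = D; β(D) = A; α(A) = D. Hence (α ∘ β ∘ γ)(H) = D.

D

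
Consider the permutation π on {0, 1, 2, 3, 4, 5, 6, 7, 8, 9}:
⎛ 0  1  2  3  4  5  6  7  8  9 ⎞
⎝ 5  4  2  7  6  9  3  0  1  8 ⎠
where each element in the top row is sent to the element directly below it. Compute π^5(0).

Tracing 0 → 5 → … returns to 0 after 9 steps, so 0 lies in a 9-cycle (0 5 9 8 1 4 6 3 7).
Stepping 5 places around the cycle: 0 → 5 → 9 → 8 → 1 → 4.

4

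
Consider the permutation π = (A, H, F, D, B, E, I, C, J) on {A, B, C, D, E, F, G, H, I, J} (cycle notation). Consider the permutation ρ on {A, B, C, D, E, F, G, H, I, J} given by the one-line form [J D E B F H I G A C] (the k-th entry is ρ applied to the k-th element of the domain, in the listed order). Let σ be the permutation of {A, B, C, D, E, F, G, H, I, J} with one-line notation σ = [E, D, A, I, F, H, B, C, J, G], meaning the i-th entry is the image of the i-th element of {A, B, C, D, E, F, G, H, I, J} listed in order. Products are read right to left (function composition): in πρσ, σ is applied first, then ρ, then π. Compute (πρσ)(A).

D

Apply the permutations in order: σ(A) = E, then ρ(E) = F, then π(F) = D. So (πρσ)(A) = D.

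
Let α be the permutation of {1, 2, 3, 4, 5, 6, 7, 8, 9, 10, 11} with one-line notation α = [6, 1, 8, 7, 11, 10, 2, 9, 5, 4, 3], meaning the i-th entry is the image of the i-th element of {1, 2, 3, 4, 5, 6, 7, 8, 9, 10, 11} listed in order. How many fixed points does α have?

No element satisfies α(x) = x, so there are 0 fixed points.

0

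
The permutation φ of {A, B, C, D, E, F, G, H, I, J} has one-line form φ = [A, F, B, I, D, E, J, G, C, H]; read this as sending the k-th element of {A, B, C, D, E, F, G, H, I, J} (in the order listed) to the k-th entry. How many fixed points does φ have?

The fixed points (elements with φ(x) = x) are {A}, so there is 1.

1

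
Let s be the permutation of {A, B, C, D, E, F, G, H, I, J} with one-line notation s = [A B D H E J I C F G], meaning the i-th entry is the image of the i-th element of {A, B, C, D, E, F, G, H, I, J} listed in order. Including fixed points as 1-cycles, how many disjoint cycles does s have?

5

The cycle decomposition is (A)(B)(C D H)(E)(F J G I), which has 5 cycles (counting 1-cycles).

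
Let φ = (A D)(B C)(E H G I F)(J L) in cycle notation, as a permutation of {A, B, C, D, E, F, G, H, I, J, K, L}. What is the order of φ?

The disjoint cycles have lengths 5, 2, 2, 2, 1.
The order of φ is the least common multiple of its cycle lengths: lcm(5, 2, 2, 2) = 10.

10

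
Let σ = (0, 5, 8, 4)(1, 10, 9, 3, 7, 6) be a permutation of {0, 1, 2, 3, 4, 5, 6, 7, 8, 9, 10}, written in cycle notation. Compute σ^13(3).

7

3 lies in the 6-cycle (1, 10, 9, 3, 7, 6).
On a 6-cycle, σ^6 is the identity, so σ^13 = σ^1 there (13 ≡ 1 mod 6).
Advancing 1 step from 3: 3 → 7.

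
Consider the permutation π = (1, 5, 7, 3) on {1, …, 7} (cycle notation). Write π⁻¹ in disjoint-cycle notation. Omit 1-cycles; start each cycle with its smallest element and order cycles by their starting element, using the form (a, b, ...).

(1, 3, 7, 5)

Inverting a permutation written in cycle notation just reverses the order within every cycle.
After reversing and putting each cycle's least element first, π⁻¹ = (1, 3, 7, 5).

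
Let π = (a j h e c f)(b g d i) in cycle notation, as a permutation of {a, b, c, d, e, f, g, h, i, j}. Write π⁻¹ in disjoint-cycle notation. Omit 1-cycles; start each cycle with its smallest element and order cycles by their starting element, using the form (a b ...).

The inverse reverses each cycle.
Reversing each cycle of π and rotating so the smallest element leads gives (a f c e h j)(b i d g).

(a f c e h j)(b i d g)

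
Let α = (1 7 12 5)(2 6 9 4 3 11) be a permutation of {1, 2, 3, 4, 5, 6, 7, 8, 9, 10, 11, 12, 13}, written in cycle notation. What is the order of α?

12

The cycle type of α is (6, 4, 1, 1, 1).
Since disjoint cycles commute, ord(α) = lcm(6, 4) = 12.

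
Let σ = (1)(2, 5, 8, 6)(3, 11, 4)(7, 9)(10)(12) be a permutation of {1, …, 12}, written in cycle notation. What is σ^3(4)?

4 lies in the 3-cycle (3, 11, 4).
Powers repeat with period 3 on this cycle, and 3 mod 3 = 0, so σ^3(4) = σ^0(4).
So σ^3(4) = 4.

4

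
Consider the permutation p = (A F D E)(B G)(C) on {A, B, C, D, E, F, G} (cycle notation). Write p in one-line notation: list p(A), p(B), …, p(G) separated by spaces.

F G C E A D B

Reading each image from the cycles: A→F, B→G, C→C, D→E, E→A, F→D, G→B.
Listing these in domain order gives F G C E A D B.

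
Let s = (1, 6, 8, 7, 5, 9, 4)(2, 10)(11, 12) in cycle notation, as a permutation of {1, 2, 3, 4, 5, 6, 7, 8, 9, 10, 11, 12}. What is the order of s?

The disjoint cycles have lengths 7, 2, 2, 1.
The order of s is the least common multiple of its cycle lengths: lcm(7, 2, 2) = 14.

14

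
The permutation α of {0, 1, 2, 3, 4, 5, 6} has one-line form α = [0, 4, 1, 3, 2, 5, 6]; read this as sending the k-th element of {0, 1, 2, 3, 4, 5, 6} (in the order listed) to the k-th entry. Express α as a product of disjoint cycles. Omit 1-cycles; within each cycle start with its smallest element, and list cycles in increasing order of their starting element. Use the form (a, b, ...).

(1, 4, 2)

Start at 1 and follow images: 1 → 4 → 2 → 1, giving the cycle (1, 4, 2).
Continuing from each remaining unvisited element yields (1, 4, 2).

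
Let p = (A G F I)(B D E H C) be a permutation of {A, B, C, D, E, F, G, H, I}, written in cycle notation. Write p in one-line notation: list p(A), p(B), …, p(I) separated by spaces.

Reading each image from the cycles: A↦G, B↦D, C↦B, D↦E, E↦H, F↦I, G↦F, H↦C, I↦A.
Listing these in domain order gives G D B E H I F C A.

G D B E H I F C A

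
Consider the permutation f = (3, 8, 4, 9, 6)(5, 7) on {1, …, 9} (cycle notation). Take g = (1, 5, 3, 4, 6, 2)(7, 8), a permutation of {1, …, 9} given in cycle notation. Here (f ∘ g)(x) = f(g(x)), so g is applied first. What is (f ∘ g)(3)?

First apply g: g(3) = 4, then f(4) = 9. Thus (f ∘ g)(3) = 9.

9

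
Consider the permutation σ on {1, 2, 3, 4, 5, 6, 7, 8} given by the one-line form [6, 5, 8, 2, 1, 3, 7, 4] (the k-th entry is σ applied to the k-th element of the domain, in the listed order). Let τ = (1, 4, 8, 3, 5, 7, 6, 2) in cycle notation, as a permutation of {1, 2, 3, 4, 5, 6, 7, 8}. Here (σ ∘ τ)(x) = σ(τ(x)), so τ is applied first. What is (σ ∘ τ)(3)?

(σ ∘ τ)(3) = σ(τ(3)). τ(3) = 5, then σ(5) = 1. So (σ ∘ τ)(3) = 1.

1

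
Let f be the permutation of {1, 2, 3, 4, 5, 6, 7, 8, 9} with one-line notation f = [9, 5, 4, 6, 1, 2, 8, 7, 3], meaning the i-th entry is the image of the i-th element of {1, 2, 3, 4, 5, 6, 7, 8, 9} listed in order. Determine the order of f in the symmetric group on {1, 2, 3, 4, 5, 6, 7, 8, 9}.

Decomposing into disjoint cycles gives cycle lengths 7, 2.
The order of f is the least common multiple of its cycle lengths: lcm(7, 2) = 14.

14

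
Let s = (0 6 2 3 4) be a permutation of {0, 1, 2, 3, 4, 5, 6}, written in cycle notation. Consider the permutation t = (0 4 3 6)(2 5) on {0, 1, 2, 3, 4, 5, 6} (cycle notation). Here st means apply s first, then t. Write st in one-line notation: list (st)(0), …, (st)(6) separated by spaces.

0 1 6 3 4 2 5

Chase each element through s then t: 0 → 6 → 0; 1 → 1 → 1; 2 → 3 → 6; 3 → 4 → 3; 4 → 0 → 4; 5 → 5 → 2; 6 → 2 → 5.
So st in one-line form is 0 1 6 3 4 2 5.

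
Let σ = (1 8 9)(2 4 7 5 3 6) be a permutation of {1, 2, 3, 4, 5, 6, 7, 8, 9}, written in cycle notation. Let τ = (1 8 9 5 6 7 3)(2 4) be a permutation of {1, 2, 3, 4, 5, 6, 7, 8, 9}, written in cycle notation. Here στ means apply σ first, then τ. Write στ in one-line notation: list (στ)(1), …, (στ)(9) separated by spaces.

(στ)(x) = τ(σ(x)). Computing each image: τ(σ(1)) = τ(8) = 9, τ(σ(2)) = τ(4) = 2, τ(σ(3)) = τ(6) = 7, τ(σ(4)) = τ(7) = 3, τ(σ(5)) = τ(3) = 1, τ(σ(6)) = τ(2) = 4, τ(σ(7)) = τ(5) = 6, τ(σ(8)) = τ(9) = 5, τ(σ(9)) = τ(1) = 8.
Hence στ = [9 2 7 3 1 4 6 5 8].

9 2 7 3 1 4 6 5 8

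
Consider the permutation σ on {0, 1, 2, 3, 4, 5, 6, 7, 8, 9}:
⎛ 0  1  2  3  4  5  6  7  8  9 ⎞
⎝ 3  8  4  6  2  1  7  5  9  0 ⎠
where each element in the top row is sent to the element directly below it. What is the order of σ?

8

The disjoint-cycle form of σ has cycle lengths 8, 2.
The order is lcm(8, 2) = 8.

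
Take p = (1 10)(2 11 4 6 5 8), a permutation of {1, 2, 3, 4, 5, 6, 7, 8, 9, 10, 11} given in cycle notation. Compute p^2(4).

4 lies in the 6-cycle (2 11 4 6 5 8).
Advancing 2 steps from 4: 4 → 6 → 5.

5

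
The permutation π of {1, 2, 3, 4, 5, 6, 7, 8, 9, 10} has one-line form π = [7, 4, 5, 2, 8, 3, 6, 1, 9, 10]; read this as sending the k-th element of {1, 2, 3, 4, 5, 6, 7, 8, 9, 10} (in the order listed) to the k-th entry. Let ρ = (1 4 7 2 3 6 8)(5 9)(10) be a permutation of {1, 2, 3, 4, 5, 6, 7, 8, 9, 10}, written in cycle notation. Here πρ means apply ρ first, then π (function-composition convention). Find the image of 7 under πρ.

4

ρ(7) = 2, then π(2) = 4; composing gives (πρ)(7) = 4.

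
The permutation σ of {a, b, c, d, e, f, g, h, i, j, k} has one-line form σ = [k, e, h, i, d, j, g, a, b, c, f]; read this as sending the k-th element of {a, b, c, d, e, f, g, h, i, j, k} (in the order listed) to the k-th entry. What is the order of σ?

12

Decomposing into disjoint cycles gives cycle lengths 6, 4, 1.
The order of σ is the least common multiple of its cycle lengths: lcm(6, 4) = 12.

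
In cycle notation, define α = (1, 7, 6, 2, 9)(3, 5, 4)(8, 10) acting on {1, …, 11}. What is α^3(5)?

5

5 lies in the 3-cycle (3, 5, 4).
On a 3-cycle, α^3 is the identity, so α^3 = α^0 there (3 ≡ 0 mod 3).
So α^3(5) = 5.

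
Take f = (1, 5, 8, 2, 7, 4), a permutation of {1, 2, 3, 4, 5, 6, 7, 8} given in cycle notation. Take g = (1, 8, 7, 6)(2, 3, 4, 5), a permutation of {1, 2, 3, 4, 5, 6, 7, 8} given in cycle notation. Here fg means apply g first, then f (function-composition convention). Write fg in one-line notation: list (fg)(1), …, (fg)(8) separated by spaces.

Chase each element through g then f: 1 → 8 → 2; 2 → 3 → 3; 3 → 4 → 1; 4 → 5 → 8; 5 → 2 → 7; 6 → 1 → 5; 7 → 6 → 6; 8 → 7 → 4.
Collecting the images, fg = [2 3 1 8 7 5 6 4].

2 3 1 8 7 5 6 4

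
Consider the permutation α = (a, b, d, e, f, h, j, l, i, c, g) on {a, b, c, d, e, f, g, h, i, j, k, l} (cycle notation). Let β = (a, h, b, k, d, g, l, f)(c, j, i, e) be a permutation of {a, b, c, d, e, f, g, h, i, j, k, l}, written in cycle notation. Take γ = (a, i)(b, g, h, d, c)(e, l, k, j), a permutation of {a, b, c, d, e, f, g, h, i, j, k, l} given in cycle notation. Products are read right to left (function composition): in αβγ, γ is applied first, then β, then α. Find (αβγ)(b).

i

Chase b: γ(b) = g; β(g) = l; α(l) = i. Hence (αβγ)(b) = i.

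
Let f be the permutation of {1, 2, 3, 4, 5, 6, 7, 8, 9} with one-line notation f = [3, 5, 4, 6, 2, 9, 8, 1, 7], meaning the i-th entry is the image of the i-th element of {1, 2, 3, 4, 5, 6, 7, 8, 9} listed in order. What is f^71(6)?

9

Tracing 6 → 9 → … returns to 6 after 7 steps, so 6 lies in a 7-cycle (1 3 4 6 9 7 8).
On a 7-cycle, f^7 is the identity, so f^71 = f^1 there (71 ≡ 1 mod 7).
Stepping 1 place around the cycle: 6 → 9.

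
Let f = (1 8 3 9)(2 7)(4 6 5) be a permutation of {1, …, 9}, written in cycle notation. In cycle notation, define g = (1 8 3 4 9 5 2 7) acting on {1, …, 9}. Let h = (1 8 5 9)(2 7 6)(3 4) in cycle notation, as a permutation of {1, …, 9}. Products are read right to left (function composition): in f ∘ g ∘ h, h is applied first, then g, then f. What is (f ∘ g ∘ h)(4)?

6

Chase 4: h(4) = 3; g(3) = 4; f(4) = 6. Hence (f ∘ g ∘ h)(4) = 6.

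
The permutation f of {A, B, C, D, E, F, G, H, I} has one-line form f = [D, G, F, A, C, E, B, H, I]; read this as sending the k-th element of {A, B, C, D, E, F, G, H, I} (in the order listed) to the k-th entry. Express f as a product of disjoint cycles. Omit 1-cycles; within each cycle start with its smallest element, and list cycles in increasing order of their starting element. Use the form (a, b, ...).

From A: A → D → A, closing the cycle (A, D).
Continuing from each remaining unvisited element yields (A, D)(B, G)(C, F, E).

(A, D)(B, G)(C, F, E)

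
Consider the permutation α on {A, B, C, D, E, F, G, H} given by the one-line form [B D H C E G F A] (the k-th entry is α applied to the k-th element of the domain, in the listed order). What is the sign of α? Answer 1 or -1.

-1

In disjoint-cycle form the cycle lengths are 5, 2, 1.
A cycle is odd iff its length is even; α has 1 even-length cycle, so sgn(α) = (−1)^1 and α is odd.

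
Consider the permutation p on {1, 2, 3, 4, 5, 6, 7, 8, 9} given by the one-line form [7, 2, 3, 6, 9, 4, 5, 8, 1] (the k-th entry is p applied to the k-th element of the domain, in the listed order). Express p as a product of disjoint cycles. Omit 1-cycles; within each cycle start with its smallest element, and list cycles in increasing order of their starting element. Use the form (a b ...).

(1 7 5 9)(4 6)

Start at 1 and follow images: 1 → 7 → 5 → 9 → 1, giving the cycle (1 7 5 9).
Repeating from the next unused element and collecting all non-trivial cycles gives (1 7 5 9)(4 6).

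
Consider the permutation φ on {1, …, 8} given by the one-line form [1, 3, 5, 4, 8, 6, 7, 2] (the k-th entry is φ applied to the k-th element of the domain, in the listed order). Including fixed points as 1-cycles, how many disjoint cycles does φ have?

The cycle decomposition is (1)(2 3 5 8)(4)(6)(7), which has 5 cycles (counting 1-cycles).

5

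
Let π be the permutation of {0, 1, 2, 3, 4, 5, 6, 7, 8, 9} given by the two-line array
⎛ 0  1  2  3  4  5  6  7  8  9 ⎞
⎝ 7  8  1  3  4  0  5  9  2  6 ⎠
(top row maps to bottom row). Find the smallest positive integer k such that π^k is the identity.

15

The disjoint-cycle form of π has cycle lengths 5, 3, 1, 1.
Since disjoint cycles commute, ord(π) = lcm(5, 3) = 15.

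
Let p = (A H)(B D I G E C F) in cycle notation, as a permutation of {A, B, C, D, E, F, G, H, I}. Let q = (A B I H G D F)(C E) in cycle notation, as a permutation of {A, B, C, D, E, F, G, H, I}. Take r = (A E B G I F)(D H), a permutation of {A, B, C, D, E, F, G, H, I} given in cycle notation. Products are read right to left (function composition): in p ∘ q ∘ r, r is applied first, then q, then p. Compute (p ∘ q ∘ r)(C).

(p ∘ q ∘ r)(C) = p(q(r(C))). r(C) = C, then q(C) = E, then p(E) = C, so the result is C.

C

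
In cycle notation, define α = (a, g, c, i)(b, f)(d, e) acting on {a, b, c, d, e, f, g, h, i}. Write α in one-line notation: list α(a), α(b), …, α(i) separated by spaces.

Reading each image from the cycles: a→g, b→f, c→i, d→e, e→d, f→b, g→c, h→h, i→a.
So the one-line form is g f i e d b c h a.

g f i e d b c h a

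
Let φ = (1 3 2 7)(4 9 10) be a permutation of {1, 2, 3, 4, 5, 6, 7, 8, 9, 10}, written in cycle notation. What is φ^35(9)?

9 lies in the 3-cycle (4 9 10).
On a 3-cycle, φ^3 is the identity, so φ^35 = φ^2 there (35 ≡ 2 mod 3).
Stepping 2 places around the cycle: 9 → 10 → 4.

4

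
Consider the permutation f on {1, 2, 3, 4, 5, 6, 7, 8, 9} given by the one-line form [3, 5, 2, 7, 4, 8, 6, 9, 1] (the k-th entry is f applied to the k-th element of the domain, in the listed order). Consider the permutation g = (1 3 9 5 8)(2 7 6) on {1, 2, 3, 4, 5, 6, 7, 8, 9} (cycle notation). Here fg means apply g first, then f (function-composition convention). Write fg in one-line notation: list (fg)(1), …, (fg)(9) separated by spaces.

2 6 1 7 9 5 8 3 4

For each element, apply g then f: 1 → 3 → 2; 2 → 7 → 6; 3 → 9 → 1; 4 → 4 → 7; 5 → 8 → 9; 6 → 2 → 5; 7 → 6 → 8; 8 → 1 → 3; 9 → 5 → 4.
So fg in one-line form is 2 6 1 7 9 5 8 3 4.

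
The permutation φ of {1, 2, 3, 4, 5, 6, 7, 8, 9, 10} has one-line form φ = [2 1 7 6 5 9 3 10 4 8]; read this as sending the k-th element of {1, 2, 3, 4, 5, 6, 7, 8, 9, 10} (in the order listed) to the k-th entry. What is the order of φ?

The disjoint-cycle form of φ has cycle lengths 3, 2, 2, 2, 1.
Since disjoint cycles commute, ord(φ) = lcm(3, 2, 2, 2) = 6.

6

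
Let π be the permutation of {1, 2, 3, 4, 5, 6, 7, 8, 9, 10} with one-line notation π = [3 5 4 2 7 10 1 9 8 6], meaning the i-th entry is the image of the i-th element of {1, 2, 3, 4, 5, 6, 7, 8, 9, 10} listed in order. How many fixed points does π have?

No element satisfies π(x) = x, so there are 0 fixed points.

0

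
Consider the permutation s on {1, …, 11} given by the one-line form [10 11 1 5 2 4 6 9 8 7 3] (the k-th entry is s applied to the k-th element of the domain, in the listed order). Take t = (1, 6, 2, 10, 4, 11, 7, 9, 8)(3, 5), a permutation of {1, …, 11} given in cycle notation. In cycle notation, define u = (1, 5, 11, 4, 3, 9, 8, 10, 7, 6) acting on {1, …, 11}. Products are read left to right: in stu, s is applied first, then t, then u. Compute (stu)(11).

11

(stu)(11) = u(t(s(11))). s(11) = 3, then t(3) = 5, then u(5) = 11, so the result is 11.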